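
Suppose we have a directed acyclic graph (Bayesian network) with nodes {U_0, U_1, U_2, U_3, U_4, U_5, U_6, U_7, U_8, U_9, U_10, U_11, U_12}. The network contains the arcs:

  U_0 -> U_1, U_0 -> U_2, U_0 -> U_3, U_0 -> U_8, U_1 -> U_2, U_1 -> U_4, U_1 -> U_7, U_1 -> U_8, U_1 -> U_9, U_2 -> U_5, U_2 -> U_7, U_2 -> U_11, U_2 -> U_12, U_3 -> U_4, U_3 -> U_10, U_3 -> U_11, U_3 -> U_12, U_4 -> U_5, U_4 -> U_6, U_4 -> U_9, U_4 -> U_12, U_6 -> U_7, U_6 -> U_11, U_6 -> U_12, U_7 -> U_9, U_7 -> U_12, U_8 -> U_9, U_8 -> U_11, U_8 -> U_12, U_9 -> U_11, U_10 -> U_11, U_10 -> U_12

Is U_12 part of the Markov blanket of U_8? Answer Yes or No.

U_12 is a child of U_8.
So U_12 ∈ MB(U_8).

Yes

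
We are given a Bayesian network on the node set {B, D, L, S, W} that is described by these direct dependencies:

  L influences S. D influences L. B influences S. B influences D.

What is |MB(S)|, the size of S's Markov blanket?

2

Parents of S: B, L.
S has no children.
S has no children, so there are no co-parents.
MB(S) = {B, L}, which has 2 nodes.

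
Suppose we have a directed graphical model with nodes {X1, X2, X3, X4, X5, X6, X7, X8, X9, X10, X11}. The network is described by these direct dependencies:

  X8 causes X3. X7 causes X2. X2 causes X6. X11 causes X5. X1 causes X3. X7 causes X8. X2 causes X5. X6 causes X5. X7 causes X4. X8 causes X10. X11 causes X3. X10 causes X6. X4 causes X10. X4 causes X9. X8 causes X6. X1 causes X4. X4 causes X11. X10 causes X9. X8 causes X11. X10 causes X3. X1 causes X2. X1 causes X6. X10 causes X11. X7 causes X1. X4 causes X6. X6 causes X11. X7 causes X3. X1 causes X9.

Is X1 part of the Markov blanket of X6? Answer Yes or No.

X1 is a parent of X6.
So X1 ∈ MB(X6).

Yes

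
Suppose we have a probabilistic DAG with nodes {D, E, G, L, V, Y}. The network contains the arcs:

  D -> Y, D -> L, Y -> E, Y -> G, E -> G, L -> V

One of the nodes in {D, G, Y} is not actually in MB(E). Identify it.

D

A node's Markov blanket = Pa ∪ Ch ∪ (parents of Ch other than the node itself).
E's parents: Y.
Ch(E) = {G}.
Co-parents of E (other parents of its children):
  G's other parent is Y.
MB(E) = {G, Y}.
D is neither a parent, child, nor co-parent of E, so it does not belong.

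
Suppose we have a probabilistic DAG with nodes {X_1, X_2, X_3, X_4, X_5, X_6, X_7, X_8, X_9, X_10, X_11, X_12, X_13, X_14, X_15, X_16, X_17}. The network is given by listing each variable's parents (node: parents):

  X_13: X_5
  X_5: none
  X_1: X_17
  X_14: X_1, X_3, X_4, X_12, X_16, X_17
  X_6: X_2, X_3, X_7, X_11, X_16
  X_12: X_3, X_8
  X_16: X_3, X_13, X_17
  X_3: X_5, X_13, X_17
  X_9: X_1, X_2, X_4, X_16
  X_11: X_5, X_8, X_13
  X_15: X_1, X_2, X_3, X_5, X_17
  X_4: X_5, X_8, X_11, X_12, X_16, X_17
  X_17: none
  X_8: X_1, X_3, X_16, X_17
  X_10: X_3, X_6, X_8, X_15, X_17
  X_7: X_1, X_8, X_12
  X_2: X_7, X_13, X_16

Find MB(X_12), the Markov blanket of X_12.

The Markov blanket of a node is its parents, its children, and the other parents of its children.
Children of X_12: X_4, X_7, X_14.
X_12 has parents X_3, X_8.
Co-parents of X_12 (other parents of its children):
  X_7: X_1, X_8
  X_4: X_5, X_8, X_11, X_16, X_17
  X_14: X_1, X_3, X_4, X_16, X_17
Union: {X_3, X_8} ∪ {X_4, X_7, X_14} ∪ {X_1, X_3, X_4, X_5, X_8, X_11, X_16, X_17} = {X_1, X_3, X_4, X_5, X_7, X_8, X_11, X_14, X_16, X_17}.

{X_1, X_3, X_4, X_5, X_7, X_8, X_11, X_14, X_16, X_17}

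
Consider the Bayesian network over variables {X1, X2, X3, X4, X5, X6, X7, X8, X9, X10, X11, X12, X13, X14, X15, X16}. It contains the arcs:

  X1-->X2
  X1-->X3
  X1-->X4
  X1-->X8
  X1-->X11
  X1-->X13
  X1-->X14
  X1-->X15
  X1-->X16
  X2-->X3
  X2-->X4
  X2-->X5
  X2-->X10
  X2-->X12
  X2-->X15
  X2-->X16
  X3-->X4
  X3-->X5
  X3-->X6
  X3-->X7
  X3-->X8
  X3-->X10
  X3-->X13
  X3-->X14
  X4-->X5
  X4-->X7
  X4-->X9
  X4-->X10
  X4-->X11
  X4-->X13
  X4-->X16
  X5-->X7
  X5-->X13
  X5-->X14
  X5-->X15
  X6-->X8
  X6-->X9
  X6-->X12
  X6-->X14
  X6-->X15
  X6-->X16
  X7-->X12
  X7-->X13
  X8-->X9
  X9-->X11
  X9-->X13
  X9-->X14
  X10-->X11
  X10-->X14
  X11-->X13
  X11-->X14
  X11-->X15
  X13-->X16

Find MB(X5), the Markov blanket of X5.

{X1, X2, X3, X4, X6, X7, X9, X10, X11, X13, X14, X15}

X5 has children X7, X13, X14, X15.
X5's parents: X2, X3, X4.
For each child, the remaining parents (spouses of X5):
  parents(X7) \ {X5} = {X3, X4}.
  X13 also has parents X1, X3, X4, X7, X9, X11.
  X14 also has parents X1, X3, X6, X9, X10, X11.
  parents(X15) \ {X5} = {X1, X2, X6, X11}.
Taking the union gives {X1, X2, X3, X4, X6, X7, X9, X10, X11, X13, X14, X15}.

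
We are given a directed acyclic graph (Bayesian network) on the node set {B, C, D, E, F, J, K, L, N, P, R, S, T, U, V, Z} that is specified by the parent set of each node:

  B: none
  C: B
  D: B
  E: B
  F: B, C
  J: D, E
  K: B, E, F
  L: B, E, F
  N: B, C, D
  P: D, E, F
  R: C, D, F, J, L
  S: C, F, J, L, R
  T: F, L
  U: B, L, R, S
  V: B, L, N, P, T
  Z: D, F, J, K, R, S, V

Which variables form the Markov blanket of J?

{C, D, E, F, K, L, R, S, V, Z}

Pa(J) = {D, E}.
J has children R, S, Z.
Other parents of J's children:
  R's other parents are C, D, F, L.
  parents(S) \ {J} = {C, F, L, R}.
  Z's other parents are D, F, K, R, S, V.
Union: {D, E} ∪ {R, S, Z} ∪ {C, D, F, K, L, R, S, V} = {C, D, E, F, K, L, R, S, V, Z}.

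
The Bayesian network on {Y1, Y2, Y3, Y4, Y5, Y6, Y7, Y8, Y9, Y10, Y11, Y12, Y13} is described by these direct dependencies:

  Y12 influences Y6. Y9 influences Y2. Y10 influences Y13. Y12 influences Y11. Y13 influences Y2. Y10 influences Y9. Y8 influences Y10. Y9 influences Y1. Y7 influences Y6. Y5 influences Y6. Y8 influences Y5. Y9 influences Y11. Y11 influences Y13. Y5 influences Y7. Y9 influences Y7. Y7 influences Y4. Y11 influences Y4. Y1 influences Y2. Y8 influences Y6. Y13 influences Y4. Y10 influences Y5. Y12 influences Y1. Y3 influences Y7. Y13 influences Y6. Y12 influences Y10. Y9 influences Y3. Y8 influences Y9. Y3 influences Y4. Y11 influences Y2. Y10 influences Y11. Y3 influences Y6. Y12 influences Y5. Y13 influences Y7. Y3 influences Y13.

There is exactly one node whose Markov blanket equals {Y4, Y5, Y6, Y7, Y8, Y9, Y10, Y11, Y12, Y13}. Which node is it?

The target node must have every member of {Y4, Y5, Y6, Y7, Y8, Y9, Y10, Y11, Y12, Y13} as a parent, child, or co-parent, and no others.
Parents of Y3: Y9; children: Y4, Y6, Y7, Y13; co-parents: Y5, Y7, Y8, Y9, Y10, Y11, Y12, Y13.
These exactly cover the given set, so the node is Y3.

Y3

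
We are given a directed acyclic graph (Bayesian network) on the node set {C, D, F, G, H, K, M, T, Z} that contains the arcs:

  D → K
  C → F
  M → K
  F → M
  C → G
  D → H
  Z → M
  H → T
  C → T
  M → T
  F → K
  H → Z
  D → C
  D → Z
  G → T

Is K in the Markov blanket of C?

No

Ch(C) = {F, G, T}.
C's parents: D.
Co-parents of C (other parents of its children):
  F has no other parent.
  G: no additional parents.
  parents(T) \ {C} = {G, H, M}.
MB(C) = {D, F, G, H, M, T}; K is not in this set.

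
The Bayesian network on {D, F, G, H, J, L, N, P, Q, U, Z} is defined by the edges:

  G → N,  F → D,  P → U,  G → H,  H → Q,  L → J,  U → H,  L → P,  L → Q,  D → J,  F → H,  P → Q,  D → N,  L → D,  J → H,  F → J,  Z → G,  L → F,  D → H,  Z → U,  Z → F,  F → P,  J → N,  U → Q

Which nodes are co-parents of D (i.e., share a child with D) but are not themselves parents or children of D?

{G, U}

Children of D: H, J, N.
  J: F, L
  H: F, G, J, U
  N: G, J
Excluding nodes already adjacent to D (F, H, J, L, N), the co-parent-only contribution is {G, U}.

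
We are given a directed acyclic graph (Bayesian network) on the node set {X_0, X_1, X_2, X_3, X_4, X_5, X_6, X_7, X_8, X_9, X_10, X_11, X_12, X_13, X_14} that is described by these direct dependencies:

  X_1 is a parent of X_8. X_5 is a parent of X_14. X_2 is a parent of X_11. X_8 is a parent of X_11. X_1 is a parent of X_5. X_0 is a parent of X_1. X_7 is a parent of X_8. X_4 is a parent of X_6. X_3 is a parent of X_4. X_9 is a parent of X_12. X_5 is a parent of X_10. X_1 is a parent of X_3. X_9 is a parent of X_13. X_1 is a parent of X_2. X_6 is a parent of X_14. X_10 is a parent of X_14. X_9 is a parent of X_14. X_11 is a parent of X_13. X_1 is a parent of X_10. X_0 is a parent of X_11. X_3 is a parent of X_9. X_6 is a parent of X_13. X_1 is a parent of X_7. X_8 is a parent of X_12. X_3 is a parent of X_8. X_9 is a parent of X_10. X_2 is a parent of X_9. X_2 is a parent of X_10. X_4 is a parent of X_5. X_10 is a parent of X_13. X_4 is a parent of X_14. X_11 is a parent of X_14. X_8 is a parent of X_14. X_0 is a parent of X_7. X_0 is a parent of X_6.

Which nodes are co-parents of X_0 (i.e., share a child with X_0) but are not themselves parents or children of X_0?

{X_2, X_4, X_8}

Children of X_0: X_1, X_6, X_7, X_11.
  X_1: —
  X_6: X_4
  X_7: X_1
  X_11: X_2, X_8
Excluding nodes already adjacent to X_0 (X_1, X_6, X_7, X_11), the co-parent-only contribution is {X_2, X_4, X_8}.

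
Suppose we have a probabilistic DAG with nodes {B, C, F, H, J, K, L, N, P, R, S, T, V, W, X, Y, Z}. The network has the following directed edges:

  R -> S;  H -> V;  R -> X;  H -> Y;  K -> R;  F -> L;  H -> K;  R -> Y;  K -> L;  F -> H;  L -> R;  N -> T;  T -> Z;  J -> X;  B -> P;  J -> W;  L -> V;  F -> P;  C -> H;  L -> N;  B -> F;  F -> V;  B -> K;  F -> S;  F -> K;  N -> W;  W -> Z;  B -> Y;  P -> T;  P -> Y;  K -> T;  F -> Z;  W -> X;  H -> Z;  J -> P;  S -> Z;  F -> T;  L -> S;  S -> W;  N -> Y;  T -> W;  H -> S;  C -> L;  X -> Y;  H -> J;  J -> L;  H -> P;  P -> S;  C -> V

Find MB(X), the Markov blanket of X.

{B, H, J, N, P, R, W, Y}

X's children: Y.
X has parents J, R, W.
Other parents of X's children:
  Y's other parents are B, H, N, P, R.
So the Markov blanket of X is {B, H, J, N, P, R, W, Y}.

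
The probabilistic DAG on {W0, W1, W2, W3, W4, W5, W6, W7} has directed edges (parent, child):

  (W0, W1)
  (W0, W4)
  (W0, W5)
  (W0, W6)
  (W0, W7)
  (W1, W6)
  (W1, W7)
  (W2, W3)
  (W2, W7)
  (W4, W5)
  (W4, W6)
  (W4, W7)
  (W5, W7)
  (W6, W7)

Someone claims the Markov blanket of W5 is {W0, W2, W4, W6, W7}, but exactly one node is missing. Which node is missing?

W1

Recall MB(v) = parents ∪ children ∪ spouses, where spouses are the other parents of v's children.
W5 has child W7.
Pa(W5) = {W0, W4}.
Other parents of W5's children:
  W7's other parents are W0, W1, W2, W4, W6.
MB(W5) = {W0, W1, W2, W4, W6, W7}.
Comparing with the claimed set, W1 is missing.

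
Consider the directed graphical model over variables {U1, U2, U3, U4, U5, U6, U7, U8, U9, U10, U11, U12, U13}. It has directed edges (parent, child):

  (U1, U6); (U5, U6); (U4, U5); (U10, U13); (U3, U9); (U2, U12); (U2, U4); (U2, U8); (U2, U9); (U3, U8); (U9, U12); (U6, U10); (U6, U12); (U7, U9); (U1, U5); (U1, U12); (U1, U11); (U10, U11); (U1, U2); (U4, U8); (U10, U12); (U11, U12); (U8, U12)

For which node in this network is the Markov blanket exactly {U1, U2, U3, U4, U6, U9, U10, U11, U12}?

U8

The target node must have every member of {U1, U2, U3, U4, U6, U9, U10, U11, U12} as a parent, child, or co-parent, and no others.
Parents of U8: U2, U3, U4; children: U12; co-parents: U1, U2, U6, U9, U10, U11.
These exactly cover the given set, so the node is U8.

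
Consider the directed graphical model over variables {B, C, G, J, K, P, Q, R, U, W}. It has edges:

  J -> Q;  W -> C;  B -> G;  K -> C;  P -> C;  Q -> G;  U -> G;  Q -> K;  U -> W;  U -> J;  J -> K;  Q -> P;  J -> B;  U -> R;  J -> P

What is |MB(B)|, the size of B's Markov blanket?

The Markov blanket of a node is its parents, its children, and the other parents of its children.
Parents of B: J.
Ch(B) = {G}.
Co-parents of B (other parents of its children):
  G: Q, U
MB(B) = {G, J, Q, U}, which has 4 nodes.

4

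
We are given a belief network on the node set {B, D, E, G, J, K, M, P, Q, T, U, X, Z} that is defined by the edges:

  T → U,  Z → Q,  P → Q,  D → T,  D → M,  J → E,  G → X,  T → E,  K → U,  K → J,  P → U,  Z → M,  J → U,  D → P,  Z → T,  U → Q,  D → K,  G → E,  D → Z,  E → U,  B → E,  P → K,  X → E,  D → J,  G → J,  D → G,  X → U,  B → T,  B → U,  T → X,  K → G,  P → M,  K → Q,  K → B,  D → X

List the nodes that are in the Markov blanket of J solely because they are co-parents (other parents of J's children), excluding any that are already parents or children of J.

Children of J: E, U.
  parents(E) \ {J} = {B, G, T, X}.
  U also has parents B, E, K, P, T, X.
Excluding nodes already adjacent to J (D, E, G, K, U), the co-parent-only contribution is {B, P, T, X}.

{B, P, T, X}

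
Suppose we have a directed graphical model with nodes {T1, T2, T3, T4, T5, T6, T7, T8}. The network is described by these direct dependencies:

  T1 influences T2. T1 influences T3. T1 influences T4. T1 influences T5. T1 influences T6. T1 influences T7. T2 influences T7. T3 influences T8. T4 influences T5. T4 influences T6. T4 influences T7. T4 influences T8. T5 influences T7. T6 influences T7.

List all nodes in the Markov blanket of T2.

{T1, T4, T5, T6, T7}

By definition, MB(T2) is built from T2's parents, T2's children, and the co-parents of T2.
Pa(T2) = {T1}.
T2's children: T7.
Co-parents of T2 (other parents of its children):
  T7's other parents are T1, T4, T5, T6.
MB(T2) = {T1, T4, T5, T6, T7}.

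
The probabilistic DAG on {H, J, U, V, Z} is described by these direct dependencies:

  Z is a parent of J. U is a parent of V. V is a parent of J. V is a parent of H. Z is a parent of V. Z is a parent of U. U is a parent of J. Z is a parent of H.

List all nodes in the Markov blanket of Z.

{H, J, U, V}

The Markov blanket of a node is its parents, its children, and the other parents of its children.
Parents of Z: none.
Ch(Z) = {H, J, U, V}.
For each child, the remaining parents (spouses of Z):
  U: no additional parents.
  V also has parent U.
  J also has parents U, V.
  H's other parent is V.
MB(Z) = {H, J, U, V}.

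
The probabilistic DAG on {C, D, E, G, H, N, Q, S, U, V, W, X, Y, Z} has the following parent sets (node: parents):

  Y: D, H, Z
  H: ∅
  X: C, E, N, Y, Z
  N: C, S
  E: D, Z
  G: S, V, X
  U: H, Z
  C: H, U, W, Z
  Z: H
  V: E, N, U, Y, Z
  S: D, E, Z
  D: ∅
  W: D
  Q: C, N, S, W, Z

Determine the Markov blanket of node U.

{C, E, H, N, V, W, Y, Z}

Recall MB(v) = parents ∪ children ∪ spouses, where spouses are the other parents of v's children.
Parents of U: H, Z.
Children of U: C, V.
Co-parents of U (other parents of its children):
  C's other parents are H, W, Z.
  parents(V) \ {U} = {E, N, Y, Z}.
Union: {H, Z} ∪ {C, V} ∪ {E, H, N, W, Y, Z} = {C, E, H, N, V, W, Y, Z}.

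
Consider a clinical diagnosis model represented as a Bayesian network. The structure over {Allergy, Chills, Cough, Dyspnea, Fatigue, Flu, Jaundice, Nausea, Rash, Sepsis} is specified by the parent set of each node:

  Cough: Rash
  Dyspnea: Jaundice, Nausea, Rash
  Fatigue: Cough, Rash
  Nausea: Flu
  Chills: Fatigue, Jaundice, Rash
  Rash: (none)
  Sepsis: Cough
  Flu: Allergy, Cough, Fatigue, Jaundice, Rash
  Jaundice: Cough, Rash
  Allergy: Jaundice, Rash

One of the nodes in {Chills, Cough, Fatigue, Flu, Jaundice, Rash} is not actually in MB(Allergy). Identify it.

Recall MB(v) = parents ∪ children ∪ spouses, where spouses are the other parents of v's children.
Allergy's parents: Jaundice, Rash.
Allergy's children: Flu.
Parents of each child, excluding Allergy:
  Flu's other parents are Cough, Fatigue, Jaundice, Rash.
MB(Allergy) = {Cough, Fatigue, Flu, Jaundice, Rash}.
Chills is neither a parent, child, nor co-parent of Allergy, so it does not belong.

Chills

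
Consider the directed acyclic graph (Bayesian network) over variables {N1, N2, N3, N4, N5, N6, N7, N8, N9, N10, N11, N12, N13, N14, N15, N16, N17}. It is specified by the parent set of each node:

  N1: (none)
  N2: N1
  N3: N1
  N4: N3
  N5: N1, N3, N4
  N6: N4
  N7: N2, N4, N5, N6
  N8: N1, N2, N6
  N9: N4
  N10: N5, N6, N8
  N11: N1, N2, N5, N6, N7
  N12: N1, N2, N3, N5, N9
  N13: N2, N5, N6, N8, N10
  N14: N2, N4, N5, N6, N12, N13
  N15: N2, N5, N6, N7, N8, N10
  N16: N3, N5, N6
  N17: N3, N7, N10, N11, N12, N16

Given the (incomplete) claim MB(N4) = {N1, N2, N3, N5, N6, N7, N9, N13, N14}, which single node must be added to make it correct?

Pa(N4) = {N3}.
Ch(N4) = {N5, N6, N7, N9, N14}.
For each child, the remaining parents (spouses of N4):
  N5's other parents are N1, N3.
  N6: no additional parents.
  N7 also has parents N2, N5, N6.
  N9: no additional parents.
  N14 also has parents N2, N5, N6, N12, N13.
MB(N4) = {N1, N2, N3, N5, N6, N7, N9, N12, N13, N14}.
Comparing with the claimed set, N12 is missing.

N12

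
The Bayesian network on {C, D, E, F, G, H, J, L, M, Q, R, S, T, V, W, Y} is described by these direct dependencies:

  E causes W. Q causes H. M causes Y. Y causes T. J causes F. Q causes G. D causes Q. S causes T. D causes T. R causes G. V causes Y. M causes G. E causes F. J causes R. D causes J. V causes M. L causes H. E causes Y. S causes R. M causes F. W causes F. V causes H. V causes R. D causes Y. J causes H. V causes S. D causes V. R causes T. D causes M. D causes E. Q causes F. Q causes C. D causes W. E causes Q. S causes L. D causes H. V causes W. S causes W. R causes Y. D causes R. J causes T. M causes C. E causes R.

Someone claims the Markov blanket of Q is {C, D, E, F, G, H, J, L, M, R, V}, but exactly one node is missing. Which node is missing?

The Markov blanket of a node is its parents, its children, and the other parents of its children.
Q's children: C, F, G, H.
Pa(Q) = {D, E}.
Co-parents of Q (other parents of its children):
  C's other parent is M.
  parents(H) \ {Q} = {D, J, L, V}.
  parents(G) \ {Q} = {M, R}.
  parents(F) \ {Q} = {E, J, M, W}.
MB(Q) = {C, D, E, F, G, H, J, L, M, R, V, W}.
Comparing with the claimed set, W is missing.

W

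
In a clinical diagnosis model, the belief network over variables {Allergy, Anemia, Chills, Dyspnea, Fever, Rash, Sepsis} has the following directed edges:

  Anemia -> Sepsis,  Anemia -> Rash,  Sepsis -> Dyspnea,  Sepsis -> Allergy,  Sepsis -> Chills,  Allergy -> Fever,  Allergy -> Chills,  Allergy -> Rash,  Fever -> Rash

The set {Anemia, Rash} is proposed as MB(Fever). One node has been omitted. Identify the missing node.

Allergy

Recall MB(v) = parents ∪ children ∪ spouses, where spouses are the other parents of v's children.
Parents of Fever: Allergy.
Fever has child Rash.
Co-parents of Fever (other parents of its children):
  Rash: Allergy, Anemia
MB(Fever) = {Allergy, Anemia, Rash}.
Comparing with the claimed set, Allergy is missing.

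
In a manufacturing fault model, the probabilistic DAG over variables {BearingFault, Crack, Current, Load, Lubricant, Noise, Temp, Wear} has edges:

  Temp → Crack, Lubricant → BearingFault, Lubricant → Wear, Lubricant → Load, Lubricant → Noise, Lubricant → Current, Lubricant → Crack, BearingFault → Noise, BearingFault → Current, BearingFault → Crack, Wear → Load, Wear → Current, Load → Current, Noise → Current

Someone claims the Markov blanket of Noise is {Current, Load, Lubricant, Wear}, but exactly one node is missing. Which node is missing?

BearingFault

A node's Markov blanket = Pa ∪ Ch ∪ (parents of Ch other than the node itself).
Noise's parents: BearingFault, Lubricant.
Children of Noise: Current.
Parents of each child, excluding Noise:
  parents(Current) \ {Noise} = {BearingFault, Load, Lubricant, Wear}.
MB(Noise) = {BearingFault, Current, Load, Lubricant, Wear}.
Comparing with the claimed set, BearingFault is missing.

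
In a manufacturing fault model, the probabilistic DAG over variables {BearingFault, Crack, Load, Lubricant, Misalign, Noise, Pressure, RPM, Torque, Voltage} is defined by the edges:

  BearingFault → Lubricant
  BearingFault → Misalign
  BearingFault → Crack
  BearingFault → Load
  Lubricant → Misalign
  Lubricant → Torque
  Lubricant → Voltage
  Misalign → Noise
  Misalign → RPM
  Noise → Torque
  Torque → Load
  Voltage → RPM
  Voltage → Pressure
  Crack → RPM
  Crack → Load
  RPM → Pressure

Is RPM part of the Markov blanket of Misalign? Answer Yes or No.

RPM is a child of Misalign.
So RPM ∈ MB(Misalign).

Yes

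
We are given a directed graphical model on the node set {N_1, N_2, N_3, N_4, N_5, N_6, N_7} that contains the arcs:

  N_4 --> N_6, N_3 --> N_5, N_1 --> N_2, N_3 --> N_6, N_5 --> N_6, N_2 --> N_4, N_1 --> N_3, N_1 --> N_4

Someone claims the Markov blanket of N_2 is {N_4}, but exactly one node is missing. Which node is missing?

N_1

N_2's children: N_4.
Parents of N_2: N_1.
Parents of each child, excluding N_2:
  N_4: N_1
MB(N_2) = {N_1, N_4}.
Comparing with the claimed set, N_1 is missing.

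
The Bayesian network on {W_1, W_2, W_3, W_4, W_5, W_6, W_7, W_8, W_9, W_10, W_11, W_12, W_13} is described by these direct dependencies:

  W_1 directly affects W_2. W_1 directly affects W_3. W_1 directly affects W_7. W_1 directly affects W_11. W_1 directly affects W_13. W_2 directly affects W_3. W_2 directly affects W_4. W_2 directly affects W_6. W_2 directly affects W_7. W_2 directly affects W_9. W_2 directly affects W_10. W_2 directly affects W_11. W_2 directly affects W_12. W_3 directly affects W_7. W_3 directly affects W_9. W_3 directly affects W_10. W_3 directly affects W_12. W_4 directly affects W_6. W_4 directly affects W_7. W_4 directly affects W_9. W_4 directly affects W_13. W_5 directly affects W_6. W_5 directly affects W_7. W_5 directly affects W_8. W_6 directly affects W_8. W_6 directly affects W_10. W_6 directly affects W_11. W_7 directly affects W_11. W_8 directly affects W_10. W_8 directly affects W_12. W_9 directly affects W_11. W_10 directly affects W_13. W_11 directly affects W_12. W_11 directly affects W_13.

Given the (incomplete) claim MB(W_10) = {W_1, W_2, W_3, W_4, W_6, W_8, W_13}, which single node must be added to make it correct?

W_11

The Markov blanket of a node is its parents, its children, and the other parents of its children.
W_10's parents: W_2, W_3, W_6, W_8.
Ch(W_10) = {W_13}.
Parents of each child, excluding W_10:
  W_13 also has parents W_1, W_4, W_11.
MB(W_10) = {W_1, W_2, W_3, W_4, W_6, W_8, W_11, W_13}.
Comparing with the claimed set, W_11 is missing.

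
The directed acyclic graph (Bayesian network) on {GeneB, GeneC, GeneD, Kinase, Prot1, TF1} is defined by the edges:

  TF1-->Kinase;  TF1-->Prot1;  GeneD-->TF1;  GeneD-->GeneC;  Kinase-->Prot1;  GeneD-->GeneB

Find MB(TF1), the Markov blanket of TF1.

{GeneD, Kinase, Prot1}

TF1 has parent GeneD.
TF1's children: Kinase, Prot1.
For each child, the remaining parents (spouses of TF1):
  Kinase: —
  Prot1: Kinase
MB(TF1) = {GeneD, Kinase, Prot1}.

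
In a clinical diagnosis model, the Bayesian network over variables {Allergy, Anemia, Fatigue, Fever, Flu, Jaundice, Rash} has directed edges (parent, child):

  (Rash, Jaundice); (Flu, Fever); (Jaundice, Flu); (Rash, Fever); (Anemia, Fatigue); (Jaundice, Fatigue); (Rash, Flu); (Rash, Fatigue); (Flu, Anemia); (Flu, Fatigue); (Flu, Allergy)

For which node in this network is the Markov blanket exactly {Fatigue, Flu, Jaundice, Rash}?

Anemia

The target node must have every member of {Fatigue, Flu, Jaundice, Rash} as a parent, child, or co-parent, and no others.
Parents of Anemia: Flu; children: Fatigue; co-parents: Flu, Jaundice, Rash.
These exactly cover the given set, so the node is Anemia.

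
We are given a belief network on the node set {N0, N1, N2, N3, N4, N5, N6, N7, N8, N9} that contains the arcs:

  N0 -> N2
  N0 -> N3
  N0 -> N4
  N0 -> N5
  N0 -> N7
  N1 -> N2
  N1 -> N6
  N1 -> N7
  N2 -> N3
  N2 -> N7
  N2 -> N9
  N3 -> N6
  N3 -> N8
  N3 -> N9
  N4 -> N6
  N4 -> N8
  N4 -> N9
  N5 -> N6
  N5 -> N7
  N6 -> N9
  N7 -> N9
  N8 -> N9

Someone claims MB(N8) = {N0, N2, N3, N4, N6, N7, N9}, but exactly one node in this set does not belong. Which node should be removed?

N8 has parents N3, N4.
N8 has child N9.
Co-parents of N8 (other parents of its children):
  N9: N2, N3, N4, N6, N7
MB(N8) = {N2, N3, N4, N6, N7, N9}.
N0 is neither a parent, child, nor co-parent of N8, so it does not belong.

N0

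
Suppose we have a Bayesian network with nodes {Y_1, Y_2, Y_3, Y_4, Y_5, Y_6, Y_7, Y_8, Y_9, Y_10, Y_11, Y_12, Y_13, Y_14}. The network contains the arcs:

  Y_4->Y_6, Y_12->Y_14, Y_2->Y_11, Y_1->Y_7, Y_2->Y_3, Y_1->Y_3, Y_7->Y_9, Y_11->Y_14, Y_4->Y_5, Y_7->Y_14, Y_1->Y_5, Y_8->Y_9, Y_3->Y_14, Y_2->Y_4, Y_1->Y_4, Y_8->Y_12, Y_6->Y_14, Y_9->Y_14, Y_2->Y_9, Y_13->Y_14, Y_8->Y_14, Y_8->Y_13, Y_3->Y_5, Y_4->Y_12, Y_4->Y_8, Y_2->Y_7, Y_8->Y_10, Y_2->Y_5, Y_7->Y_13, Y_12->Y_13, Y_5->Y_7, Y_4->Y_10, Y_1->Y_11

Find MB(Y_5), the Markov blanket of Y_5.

{Y_1, Y_2, Y_3, Y_4, Y_7}

Recall MB(v) = parents ∪ children ∪ spouses, where spouses are the other parents of v's children.
Pa(Y_5) = {Y_1, Y_2, Y_3, Y_4}.
Children of Y_5: Y_7.
Other parents of Y_5's children:
  parents(Y_7) \ {Y_5} = {Y_1, Y_2}.
Union: {Y_1, Y_2, Y_3, Y_4} ∪ {Y_7} ∪ {Y_1, Y_2} = {Y_1, Y_2, Y_3, Y_4, Y_7}.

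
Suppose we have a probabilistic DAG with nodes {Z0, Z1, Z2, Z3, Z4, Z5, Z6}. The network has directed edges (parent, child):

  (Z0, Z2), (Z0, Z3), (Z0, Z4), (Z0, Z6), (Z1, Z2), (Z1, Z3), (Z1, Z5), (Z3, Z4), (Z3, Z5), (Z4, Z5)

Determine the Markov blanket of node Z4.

Parents of Z4: Z0, Z3.
Children of Z4: Z5.
Parents of each child, excluding Z4:
  Z5: Z1, Z3
So the Markov blanket of Z4 is {Z0, Z1, Z3, Z5}.

{Z0, Z1, Z3, Z5}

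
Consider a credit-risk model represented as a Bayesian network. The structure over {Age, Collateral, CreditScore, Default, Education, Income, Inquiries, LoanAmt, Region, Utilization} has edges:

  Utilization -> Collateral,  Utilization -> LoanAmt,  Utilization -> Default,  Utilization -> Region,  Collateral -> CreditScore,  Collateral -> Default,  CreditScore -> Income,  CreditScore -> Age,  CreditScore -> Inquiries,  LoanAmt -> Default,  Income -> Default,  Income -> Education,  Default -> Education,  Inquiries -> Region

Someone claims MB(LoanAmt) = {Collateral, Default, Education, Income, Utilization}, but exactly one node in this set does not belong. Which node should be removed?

Education

By definition, MB(LoanAmt) is built from LoanAmt's parents, LoanAmt's children, and the co-parents of LoanAmt.
LoanAmt has parent Utilization.
Ch(LoanAmt) = {Default}.
Co-parents of LoanAmt (other parents of its children):
  Default also has parents Collateral, Income, Utilization.
MB(LoanAmt) = {Collateral, Default, Income, Utilization}.
Education is neither a parent, child, nor co-parent of LoanAmt, so it does not belong.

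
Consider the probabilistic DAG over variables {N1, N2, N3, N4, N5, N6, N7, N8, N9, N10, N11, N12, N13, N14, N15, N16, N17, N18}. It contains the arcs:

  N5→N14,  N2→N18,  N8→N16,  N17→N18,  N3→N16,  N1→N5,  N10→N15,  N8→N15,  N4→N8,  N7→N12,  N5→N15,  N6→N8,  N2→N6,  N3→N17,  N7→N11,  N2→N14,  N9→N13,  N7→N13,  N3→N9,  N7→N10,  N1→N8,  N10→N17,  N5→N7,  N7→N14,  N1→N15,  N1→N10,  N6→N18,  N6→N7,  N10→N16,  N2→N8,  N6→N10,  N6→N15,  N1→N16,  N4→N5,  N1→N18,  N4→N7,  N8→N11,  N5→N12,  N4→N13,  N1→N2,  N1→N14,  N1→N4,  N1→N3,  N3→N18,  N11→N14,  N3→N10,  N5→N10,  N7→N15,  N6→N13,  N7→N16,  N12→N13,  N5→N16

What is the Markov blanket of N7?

{N1, N2, N3, N4, N5, N6, N8, N9, N10, N11, N12, N13, N14, N15, N16}

By definition, MB(N7) is built from N7's parents, N7's children, and the co-parents of N7.
Parents of N7: N4, N5, N6.
N7 has children N10, N11, N12, N13, N14, N15, N16.
Parents of each child, excluding N7:
  parents(N10) \ {N7} = {N1, N3, N5, N6}.
  parents(N11) \ {N7} = {N8}.
  N12 also has parent N5.
  N13 also has parents N4, N6, N9, N12.
  parents(N14) \ {N7} = {N1, N2, N5, N11}.
  N15's other parents are N1, N5, N6, N8, N10.
  N16 also has parents N1, N3, N5, N8, N10.
Taking the union gives {N1, N2, N3, N4, N5, N6, N8, N9, N10, N11, N12, N13, N14, N15, N16}.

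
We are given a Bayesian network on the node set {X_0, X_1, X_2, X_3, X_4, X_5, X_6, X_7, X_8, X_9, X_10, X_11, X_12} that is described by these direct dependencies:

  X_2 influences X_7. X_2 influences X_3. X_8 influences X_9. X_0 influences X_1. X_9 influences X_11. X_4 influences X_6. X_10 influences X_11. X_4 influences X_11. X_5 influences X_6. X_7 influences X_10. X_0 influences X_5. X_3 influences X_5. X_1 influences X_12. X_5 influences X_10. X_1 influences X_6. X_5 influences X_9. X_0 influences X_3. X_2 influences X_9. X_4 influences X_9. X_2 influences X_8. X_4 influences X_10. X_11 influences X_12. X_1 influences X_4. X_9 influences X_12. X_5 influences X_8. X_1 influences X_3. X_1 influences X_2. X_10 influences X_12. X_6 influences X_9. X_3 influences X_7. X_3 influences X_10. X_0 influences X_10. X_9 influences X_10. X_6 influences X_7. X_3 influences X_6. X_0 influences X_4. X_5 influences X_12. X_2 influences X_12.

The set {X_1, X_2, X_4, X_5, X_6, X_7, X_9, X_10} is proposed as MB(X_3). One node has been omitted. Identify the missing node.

X_0

X_3 has parents X_0, X_1, X_2.
X_3's children: X_5, X_6, X_7, X_10.
Parents of each child, excluding X_3:
  parents(X_5) \ {X_3} = {X_0}.
  X_6's other parents are X_1, X_4, X_5.
  X_7 also has parents X_2, X_6.
  parents(X_10) \ {X_3} = {X_0, X_4, X_5, X_7, X_9}.
MB(X_3) = {X_0, X_1, X_2, X_4, X_5, X_6, X_7, X_9, X_10}.
Comparing with the claimed set, X_0 is missing.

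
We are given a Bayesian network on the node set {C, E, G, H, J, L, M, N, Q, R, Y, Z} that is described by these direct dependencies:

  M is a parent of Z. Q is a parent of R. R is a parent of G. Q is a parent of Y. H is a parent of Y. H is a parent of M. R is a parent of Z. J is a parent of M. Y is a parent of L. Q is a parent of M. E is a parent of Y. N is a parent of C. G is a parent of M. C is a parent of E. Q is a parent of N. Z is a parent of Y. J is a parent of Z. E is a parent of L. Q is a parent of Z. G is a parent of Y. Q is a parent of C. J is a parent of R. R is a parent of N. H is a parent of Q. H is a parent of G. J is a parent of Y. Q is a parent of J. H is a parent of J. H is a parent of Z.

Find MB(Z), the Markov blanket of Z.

{E, G, H, J, M, Q, R, Y}

By definition, MB(Z) is built from Z's parents, Z's children, and the co-parents of Z.
Z's children: Y.
Pa(Z) = {H, J, M, Q, R}.
Parents of each child, excluding Z:
  Y also has parents E, G, H, J, Q.
Taking the union gives {E, G, H, J, M, Q, R, Y}.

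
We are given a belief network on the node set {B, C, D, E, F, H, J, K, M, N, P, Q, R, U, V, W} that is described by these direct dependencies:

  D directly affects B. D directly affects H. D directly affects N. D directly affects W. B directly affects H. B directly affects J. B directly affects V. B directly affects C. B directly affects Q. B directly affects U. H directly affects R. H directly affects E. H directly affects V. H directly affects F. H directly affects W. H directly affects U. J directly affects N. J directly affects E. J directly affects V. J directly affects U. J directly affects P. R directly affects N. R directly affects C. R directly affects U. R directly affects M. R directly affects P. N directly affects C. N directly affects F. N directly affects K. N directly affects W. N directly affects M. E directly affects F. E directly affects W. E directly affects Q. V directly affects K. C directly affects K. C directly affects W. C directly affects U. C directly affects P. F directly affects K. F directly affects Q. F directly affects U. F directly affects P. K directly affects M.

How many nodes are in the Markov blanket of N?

12

By definition, MB(N) is built from N's parents, N's children, and the co-parents of N.
N has parents D, J, R.
Ch(N) = {C, F, K, M, W}.
For each child, the remaining parents (spouses of N):
  C's other parents are B, R.
  parents(F) \ {N} = {E, H}.
  K's other parents are C, F, V.
  W also has parents C, D, E, H.
  M's other parents are K, R.
MB(N) = {B, C, D, E, F, H, J, K, M, R, V, W}, which has 12 nodes.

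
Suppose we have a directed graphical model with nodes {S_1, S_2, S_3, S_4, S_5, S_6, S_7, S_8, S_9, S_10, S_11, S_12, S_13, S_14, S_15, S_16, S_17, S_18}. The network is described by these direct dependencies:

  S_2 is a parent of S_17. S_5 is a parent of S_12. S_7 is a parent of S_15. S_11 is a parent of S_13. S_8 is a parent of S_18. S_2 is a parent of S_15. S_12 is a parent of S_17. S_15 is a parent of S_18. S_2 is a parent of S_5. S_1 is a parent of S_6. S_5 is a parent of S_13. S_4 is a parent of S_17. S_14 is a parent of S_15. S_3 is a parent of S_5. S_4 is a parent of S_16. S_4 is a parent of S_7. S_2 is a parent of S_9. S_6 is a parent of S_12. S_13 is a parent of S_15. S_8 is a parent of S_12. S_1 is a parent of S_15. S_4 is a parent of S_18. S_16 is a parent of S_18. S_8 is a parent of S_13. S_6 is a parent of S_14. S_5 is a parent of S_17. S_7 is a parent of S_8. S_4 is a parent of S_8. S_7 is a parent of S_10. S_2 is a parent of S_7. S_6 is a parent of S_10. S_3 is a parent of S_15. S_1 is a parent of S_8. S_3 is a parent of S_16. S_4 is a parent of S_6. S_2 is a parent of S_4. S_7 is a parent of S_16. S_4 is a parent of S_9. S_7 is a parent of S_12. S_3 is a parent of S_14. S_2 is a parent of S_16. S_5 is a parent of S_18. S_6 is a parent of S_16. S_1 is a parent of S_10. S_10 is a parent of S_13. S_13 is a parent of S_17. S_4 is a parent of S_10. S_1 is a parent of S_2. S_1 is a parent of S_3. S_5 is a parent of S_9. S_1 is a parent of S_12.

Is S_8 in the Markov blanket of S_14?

A node's Markov blanket = Pa ∪ Ch ∪ (parents of Ch other than the node itself).
Pa(S_14) = {S_3, S_6}.
Ch(S_14) = {S_15}.
Parents of each child, excluding S_14:
  S_15: S_1, S_2, S_3, S_7, S_13
MB(S_14) = {S_1, S_2, S_3, S_6, S_7, S_13, S_15}; S_8 is not in this set.

No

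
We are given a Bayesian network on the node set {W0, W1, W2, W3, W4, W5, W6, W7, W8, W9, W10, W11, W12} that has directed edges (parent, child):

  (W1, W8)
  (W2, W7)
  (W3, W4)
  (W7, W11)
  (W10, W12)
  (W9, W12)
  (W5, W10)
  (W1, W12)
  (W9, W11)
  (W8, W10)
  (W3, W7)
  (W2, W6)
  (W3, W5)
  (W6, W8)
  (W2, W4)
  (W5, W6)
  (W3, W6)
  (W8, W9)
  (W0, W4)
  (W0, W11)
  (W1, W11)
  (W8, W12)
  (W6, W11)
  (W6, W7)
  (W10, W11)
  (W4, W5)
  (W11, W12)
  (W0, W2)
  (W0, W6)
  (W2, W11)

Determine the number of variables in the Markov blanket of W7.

8

W7 has parents W2, W3, W6.
W7's children: W11.
For each child, the remaining parents (spouses of W7):
  parents(W11) \ {W7} = {W0, W1, W2, W6, W9, W10}.
MB(W7) = {W0, W1, W2, W3, W6, W9, W10, W11}, which has 8 nodes.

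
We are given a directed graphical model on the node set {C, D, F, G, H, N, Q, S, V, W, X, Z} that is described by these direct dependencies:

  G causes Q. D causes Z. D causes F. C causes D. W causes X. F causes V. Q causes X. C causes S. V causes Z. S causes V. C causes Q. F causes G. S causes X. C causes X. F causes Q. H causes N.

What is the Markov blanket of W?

Recall MB(v) = parents ∪ children ∪ spouses, where spouses are the other parents of v's children.
W has child X.
Parents of W: none.
Co-parents of W (other parents of its children):
  X also has parents C, Q, S.
So the Markov blanket of W is {C, Q, S, X}.

{C, Q, S, X}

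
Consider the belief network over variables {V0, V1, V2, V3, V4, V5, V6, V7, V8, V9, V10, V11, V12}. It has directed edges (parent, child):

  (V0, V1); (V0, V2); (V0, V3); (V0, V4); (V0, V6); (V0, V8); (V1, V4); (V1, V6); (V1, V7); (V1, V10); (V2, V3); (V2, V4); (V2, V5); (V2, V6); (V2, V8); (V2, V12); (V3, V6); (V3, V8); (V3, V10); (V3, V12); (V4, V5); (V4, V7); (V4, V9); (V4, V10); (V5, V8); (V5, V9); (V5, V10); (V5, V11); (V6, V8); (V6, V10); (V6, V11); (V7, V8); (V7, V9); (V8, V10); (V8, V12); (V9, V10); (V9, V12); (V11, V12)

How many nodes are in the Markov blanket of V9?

Recall MB(v) = parents ∪ children ∪ spouses, where spouses are the other parents of v's children.
V9 has parents V4, V5, V7.
Ch(V9) = {V10, V12}.
For each child, the remaining parents (spouses of V9):
  parents(V10) \ {V9} = {V1, V3, V4, V5, V6, V8}.
  V12 also has parents V2, V3, V8, V11.
MB(V9) = {V1, V2, V3, V4, V5, V6, V7, V8, V10, V11, V12}, which has 11 nodes.

11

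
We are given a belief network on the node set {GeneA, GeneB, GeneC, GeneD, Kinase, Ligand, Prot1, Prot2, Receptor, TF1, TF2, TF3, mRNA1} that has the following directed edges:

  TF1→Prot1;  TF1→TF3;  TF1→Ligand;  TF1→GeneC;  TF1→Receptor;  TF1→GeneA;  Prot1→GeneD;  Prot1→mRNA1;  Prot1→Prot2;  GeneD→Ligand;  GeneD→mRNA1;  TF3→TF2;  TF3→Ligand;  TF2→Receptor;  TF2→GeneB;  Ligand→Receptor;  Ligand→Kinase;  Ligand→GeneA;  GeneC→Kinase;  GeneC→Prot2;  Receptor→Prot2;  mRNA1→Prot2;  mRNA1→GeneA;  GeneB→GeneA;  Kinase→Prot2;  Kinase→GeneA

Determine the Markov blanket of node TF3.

{GeneD, Ligand, TF1, TF2}

A node's Markov blanket = Pa ∪ Ch ∪ (parents of Ch other than the node itself).
Ch(TF3) = {Ligand, TF2}.
TF3 has parent TF1.
Co-parents of TF3 (other parents of its children):
  TF2: no additional parents.
  Ligand also has parents GeneD, TF1.
So the Markov blanket of TF3 is {GeneD, Ligand, TF1, TF2}.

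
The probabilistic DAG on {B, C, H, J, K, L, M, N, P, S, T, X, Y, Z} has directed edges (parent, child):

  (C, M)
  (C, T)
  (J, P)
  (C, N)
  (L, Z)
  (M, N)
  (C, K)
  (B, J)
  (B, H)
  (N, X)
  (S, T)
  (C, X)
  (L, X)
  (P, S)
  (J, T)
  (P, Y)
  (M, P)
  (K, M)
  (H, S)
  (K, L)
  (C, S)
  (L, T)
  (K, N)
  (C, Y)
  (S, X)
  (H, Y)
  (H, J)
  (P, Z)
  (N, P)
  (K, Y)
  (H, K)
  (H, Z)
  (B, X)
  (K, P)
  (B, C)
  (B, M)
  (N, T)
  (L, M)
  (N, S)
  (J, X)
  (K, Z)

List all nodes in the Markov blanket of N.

{B, C, H, J, K, L, M, P, S, T, X}

Parents of N: C, K, M.
N's children: P, S, T, X.
For each child, the remaining parents (spouses of N):
  P: J, K, M
  S: C, H, P
  T: C, J, L, S
  X: B, C, J, L, S
So the Markov blanket of N is {B, C, H, J, K, L, M, P, S, T, X}.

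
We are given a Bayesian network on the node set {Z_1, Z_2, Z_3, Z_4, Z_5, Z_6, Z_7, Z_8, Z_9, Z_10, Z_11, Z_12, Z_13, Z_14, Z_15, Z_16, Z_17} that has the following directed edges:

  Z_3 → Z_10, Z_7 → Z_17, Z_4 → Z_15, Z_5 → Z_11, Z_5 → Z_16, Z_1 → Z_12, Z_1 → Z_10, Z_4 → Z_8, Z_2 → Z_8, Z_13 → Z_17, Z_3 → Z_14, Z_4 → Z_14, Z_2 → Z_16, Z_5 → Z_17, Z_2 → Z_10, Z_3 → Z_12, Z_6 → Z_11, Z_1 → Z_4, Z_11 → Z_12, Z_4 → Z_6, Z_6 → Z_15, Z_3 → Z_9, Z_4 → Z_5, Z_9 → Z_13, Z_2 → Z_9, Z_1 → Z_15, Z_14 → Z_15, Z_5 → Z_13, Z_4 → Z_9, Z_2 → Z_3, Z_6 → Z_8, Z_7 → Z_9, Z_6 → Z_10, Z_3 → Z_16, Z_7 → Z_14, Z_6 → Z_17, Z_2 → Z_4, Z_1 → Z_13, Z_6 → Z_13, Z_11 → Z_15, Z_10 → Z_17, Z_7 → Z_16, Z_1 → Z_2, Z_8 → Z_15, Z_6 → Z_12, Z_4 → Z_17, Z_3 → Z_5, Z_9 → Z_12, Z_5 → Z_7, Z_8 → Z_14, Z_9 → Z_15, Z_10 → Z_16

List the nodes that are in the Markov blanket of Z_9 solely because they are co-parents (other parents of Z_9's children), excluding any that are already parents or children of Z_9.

Children of Z_9: Z_12, Z_13, Z_15.
  Z_12's other parents are Z_1, Z_3, Z_6, Z_11.
  Z_13's other parents are Z_1, Z_5, Z_6.
  Z_15's other parents are Z_1, Z_4, Z_6, Z_8, Z_11, Z_14.
Excluding nodes already adjacent to Z_9 (Z_2, Z_3, Z_4, Z_7, Z_12, Z_13, Z_15), the co-parent-only contribution is {Z_1, Z_5, Z_6, Z_8, Z_11, Z_14}.

{Z_1, Z_5, Z_6, Z_8, Z_11, Z_14}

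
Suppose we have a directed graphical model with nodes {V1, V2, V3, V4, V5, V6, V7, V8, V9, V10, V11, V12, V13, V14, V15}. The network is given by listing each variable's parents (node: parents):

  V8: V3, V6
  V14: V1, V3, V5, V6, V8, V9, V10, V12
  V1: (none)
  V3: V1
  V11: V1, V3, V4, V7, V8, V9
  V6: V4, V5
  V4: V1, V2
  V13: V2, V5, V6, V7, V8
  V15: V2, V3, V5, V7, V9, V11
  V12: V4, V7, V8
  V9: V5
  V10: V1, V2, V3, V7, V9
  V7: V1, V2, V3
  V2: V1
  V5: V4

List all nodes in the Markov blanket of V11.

Recall MB(v) = parents ∪ children ∪ spouses, where spouses are the other parents of v's children.
V11's children: V15.
V11's parents: V1, V3, V4, V7, V8, V9.
Other parents of V11's children:
  parents(V15) \ {V11} = {V2, V3, V5, V7, V9}.
Union: {V1, V3, V4, V7, V8, V9} ∪ {V15} ∪ {V2, V3, V5, V7, V9} = {V1, V2, V3, V4, V5, V7, V8, V9, V15}.

{V1, V2, V3, V4, V5, V7, V8, V9, V15}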